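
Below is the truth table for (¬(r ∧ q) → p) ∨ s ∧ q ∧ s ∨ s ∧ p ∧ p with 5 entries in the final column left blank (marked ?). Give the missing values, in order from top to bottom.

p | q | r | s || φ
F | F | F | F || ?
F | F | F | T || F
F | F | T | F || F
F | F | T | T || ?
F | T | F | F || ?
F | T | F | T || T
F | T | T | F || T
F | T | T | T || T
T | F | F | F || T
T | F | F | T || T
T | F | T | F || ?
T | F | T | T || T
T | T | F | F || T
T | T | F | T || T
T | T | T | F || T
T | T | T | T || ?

F, F, F, T, T

Row p=F, q=F, r=F, s=F: ((¬(r ∧ q) → p) ∨ s ∧ q ∧ s) = F, (s ∧ p ∧ p) = F, so the formula = F.
Row p=F, q=F, r=T, s=T: ((¬(r ∧ q) → p) ∨ s ∧ q ∧ s) = F, (s ∧ p ∧ p) = F, so the formula = F.
Row p=F, q=T, r=F, s=F: ((¬(r ∧ q) → p) ∨ s ∧ q ∧ s) = F, (s ∧ p ∧ p) = F, so the formula = F.
Row p=T, q=F, r=T, s=F: ((¬(r ∧ q) → p) ∨ s ∧ q ∧ s) = T, (s ∧ p ∧ p) = F, so the formula = T.
Row p=T, q=T, r=T, s=T: ((¬(r ∧ q) → p) ∨ s ∧ q ∧ s) = T, (s ∧ p ∧ p) = T, so the formula = T.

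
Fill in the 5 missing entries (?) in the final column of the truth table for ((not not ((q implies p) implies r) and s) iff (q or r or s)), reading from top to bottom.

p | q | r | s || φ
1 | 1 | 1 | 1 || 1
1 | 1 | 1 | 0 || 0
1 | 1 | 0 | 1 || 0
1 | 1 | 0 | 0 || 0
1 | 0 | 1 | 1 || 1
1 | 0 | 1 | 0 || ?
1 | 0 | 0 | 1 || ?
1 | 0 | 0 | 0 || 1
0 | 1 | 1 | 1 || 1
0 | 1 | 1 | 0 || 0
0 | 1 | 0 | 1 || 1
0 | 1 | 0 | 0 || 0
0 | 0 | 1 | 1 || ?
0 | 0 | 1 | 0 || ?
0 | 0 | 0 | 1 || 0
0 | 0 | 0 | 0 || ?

Row p=1, q=0, r=1, s=0: (not not ((q implies p) implies r) and s) = 0, (q or r or s) = 1, so the formula = 0.
Row p=1, q=0, r=0, s=1: (not not ((q implies p) implies r) and s) = 0, (q or r or s) = 1, so the formula = 0.
Row p=0, q=0, r=1, s=1: (not not ((q implies p) implies r) and s) = 1, (q or r or s) = 1, so the formula = 1.
Row p=0, q=0, r=1, s=0: (not not ((q implies p) implies r) and s) = 0, (q or r or s) = 1, so the formula = 0.
Row p=0, q=0, r=0, s=0: (not not ((q implies p) implies r) and s) = 0, (q or r or s) = 0, so the formula = 1.

0, 0, 1, 0, 1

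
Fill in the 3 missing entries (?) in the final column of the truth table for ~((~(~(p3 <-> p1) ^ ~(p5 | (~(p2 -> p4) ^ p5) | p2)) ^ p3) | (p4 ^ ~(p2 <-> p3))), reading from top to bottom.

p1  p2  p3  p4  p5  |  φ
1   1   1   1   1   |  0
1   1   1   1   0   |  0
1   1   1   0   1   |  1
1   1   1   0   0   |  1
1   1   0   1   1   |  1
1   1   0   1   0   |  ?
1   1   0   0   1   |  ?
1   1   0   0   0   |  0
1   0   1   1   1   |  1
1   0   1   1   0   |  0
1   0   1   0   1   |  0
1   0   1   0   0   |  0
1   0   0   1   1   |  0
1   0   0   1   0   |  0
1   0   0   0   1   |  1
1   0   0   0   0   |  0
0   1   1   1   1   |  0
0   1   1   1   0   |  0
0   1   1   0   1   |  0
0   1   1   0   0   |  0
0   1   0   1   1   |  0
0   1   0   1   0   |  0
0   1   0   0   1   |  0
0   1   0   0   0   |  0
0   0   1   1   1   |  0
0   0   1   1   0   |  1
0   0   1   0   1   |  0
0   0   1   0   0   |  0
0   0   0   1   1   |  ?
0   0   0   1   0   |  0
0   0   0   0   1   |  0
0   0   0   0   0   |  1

1, 0, 0

Row p1=1, p2=1, p3=0, p4=1, p5=0: (~(~(p3 <-> p1) ^ ~(p5 | (~(p2 -> p4) ^ p5) | p2)) ^ p3) = 0, (p4 ^ ~(p2 <-> p3)) = 0, ((~(~(p3 <-> p1) ^ ~(p5 | (~(p2 -> p4) ^ p5) | p2)) ^ p3) | (p4 ^ ~(p2 <-> p3))) = 0, so the formula = 1.
Row p1=1, p2=1, p3=0, p4=0, p5=1: (~(~(p3 <-> p1) ^ ~(p5 | (~(p2 -> p4) ^ p5) | p2)) ^ p3) = 0, (p4 ^ ~(p2 <-> p3)) = 1, ((~(~(p3 <-> p1) ^ ~(p5 | (~(p2 -> p4) ^ p5) | p2)) ^ p3) | (p4 ^ ~(p2 <-> p3))) = 1, so the formula = 0.
Row p1=0, p2=0, p3=0, p4=1, p5=1: (~(~(p3 <-> p1) ^ ~(p5 | (~(p2 -> p4) ^ p5) | p2)) ^ p3) = 1, (p4 ^ ~(p2 <-> p3)) = 1, ((~(~(p3 <-> p1) ^ ~(p5 | (~(p2 -> p4) ^ p5) | p2)) ^ p3) | (p4 ^ ~(p2 <-> p3))) = 1, so the formula = 0.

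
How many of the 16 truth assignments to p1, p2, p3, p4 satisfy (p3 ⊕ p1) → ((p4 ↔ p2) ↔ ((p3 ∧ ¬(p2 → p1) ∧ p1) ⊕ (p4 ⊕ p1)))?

  p1  |   p2  |   p3  |   p4  || (p3 ⊕ p1) | (p4 ↔ p2) | (p2 → p1) | ¬(p2 → p1) | (p3 ∧ ¬(p2 → p1) ∧ p1) | (p4 ⊕ p1) |   φ  
False | False | False | False ||   False   |    True   |    True   |   False    |         False          |   False   |  True
False | False | False |  True ||   False   |   False   |    True   |   False    |         False          |    True   |  True
False | False |  True | False ||    True   |    True   |    True   |   False    |         False          |   False   | False
False | False |  True |  True ||    True   |   False   |    True   |   False    |         False          |    True   | False
False |  True | False | False ||   False   |   False   |   False   |    True    |         False          |   False   |  True
False |  True | False |  True ||   False   |    True   |   False   |    True    |         False          |    True   |  True
False |  True |  True | False ||    True   |   False   |   False   |    True    |         False          |   False   |  True
False |  True |  True |  True ||    True   |    True   |   False   |    True    |         False          |    True   |  True
 True | False | False | False ||    True   |    True   |    True   |   False    |         False          |    True   |  True
 True | False | False |  True ||    True   |   False   |    True   |   False    |         False          |   False   |  True
 True | False |  True | False ||   False   |    True   |    True   |   False    |         False          |    True   |  True
 True | False |  True |  True ||   False   |   False   |    True   |   False    |         False          |   False   |  True
 True |  True | False | False ||    True   |   False   |    True   |   False    |         False          |    True   | False
 True |  True | False |  True ||    True   |    True   |    True   |   False    |         False          |   False   | False
 True |  True |  True | False ||   False   |   False   |    True   |   False    |         False          |    True   |  True
 True |  True |  True |  True ||   False   |    True   |    True   |   False    |         False          |   False   |  True
The formula is true on 12 of the 16 rows.

12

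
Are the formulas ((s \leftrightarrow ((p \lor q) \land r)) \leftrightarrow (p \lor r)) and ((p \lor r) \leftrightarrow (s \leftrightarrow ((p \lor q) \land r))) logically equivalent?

equivalent

p  q  r  s  |  φ  ψ
T  T  T  T  |  T  T
T  T  T  F  |  F  F
T  T  F  T  |  F  F
T  T  F  F  |  T  T
T  F  T  T  |  T  T
T  F  T  F  |  F  F
T  F  F  T  |  F  F
T  F  F  F  |  T  T
F  T  T  T  |  T  T
F  T  T  F  |  F  F
F  T  F  T  |  T  T
F  T  F  F  |  F  F
F  F  T  T  |  F  F
F  F  T  F  |  T  T
F  F  F  T  |  T  T
F  F  F  F  |  F  F
The columns for φ and ψ agree on every row, so they are logically equivalent.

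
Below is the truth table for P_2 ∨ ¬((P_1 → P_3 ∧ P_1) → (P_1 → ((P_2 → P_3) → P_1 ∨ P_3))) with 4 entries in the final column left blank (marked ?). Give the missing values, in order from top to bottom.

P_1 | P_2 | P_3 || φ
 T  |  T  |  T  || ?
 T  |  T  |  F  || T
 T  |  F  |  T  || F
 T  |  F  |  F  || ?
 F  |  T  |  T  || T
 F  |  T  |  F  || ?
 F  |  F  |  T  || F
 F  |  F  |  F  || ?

T, F, T, F

Row P_1=T, P_2=T, P_3=T: ¬((P_1 → P_3 ∧ P_1) → (P_1 → ((P_2 → P_3) → P_1 ∨ P_3))) = F, so the formula = T.
Row P_1=T, P_2=F, P_3=F: ¬((P_1 → P_3 ∧ P_1) → (P_1 → ((P_2 → P_3) → P_1 ∨ P_3))) = F, so the formula = F.
Row P_1=F, P_2=T, P_3=F: ¬((P_1 → P_3 ∧ P_1) → (P_1 → ((P_2 → P_3) → P_1 ∨ P_3))) = F, so the formula = T.
Row P_1=F, P_2=F, P_3=F: ¬((P_1 → P_3 ∧ P_1) → (P_1 → ((P_2 → P_3) → P_1 ∨ P_3))) = F, so the formula = F.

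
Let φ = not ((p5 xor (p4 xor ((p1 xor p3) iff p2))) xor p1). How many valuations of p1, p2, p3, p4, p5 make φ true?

p1  p2  p3  p4  p5  |  φ
T   T   T   T   T   |  F
T   T   T   T   F   |  T
T   T   T   F   T   |  T
T   T   T   F   F   |  F
T   T   F   T   T   |  T
T   T   F   T   F   |  F
T   T   F   F   T   |  F
T   T   F   F   F   |  T
T   F   T   T   T   |  T
T   F   T   T   F   |  F
T   F   T   F   T   |  F
T   F   T   F   F   |  T
T   F   F   T   T   |  F
T   F   F   T   F   |  T
T   F   F   F   T   |  T
T   F   F   F   F   |  F
F   T   T   T   T   |  F
F   T   T   T   F   |  T
F   T   T   F   T   |  T
F   T   T   F   F   |  F
F   T   F   T   T   |  T
F   T   F   T   F   |  F
F   T   F   F   T   |  F
F   T   F   F   F   |  T
F   F   T   T   T   |  T
F   F   T   T   F   |  F
F   F   T   F   T   |  F
F   F   T   F   F   |  T
F   F   F   T   T   |  F
F   F   F   T   F   |  T
F   F   F   F   T   |  T
F   F   F   F   F   |  F
The formula is true on 16 of the 32 rows.

16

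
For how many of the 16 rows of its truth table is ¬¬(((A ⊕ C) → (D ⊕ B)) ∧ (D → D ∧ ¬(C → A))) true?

A  B  C  D  |  (A ⊕ C)  (D ⊕ B)  ((A ⊕ C) → (D ⊕ B))  (C → A)  ¬(C → A)  (D ∧ ¬(C → A))  (D → (D ∧ ¬(C → A)))  φ
F  F  F  F  |     F        F              T              T        F            F                  T            T
F  F  F  T  |     F        T              T              T        F            F                  F            F
F  F  T  F  |     T        F              F              F        T            F                  T            F
F  F  T  T  |     T        T              T              F        T            T                  T            T
F  T  F  F  |     F        T              T              T        F            F                  T            T
F  T  F  T  |     F        F              T              T        F            F                  F            F
F  T  T  F  |     T        T              T              F        T            F                  T            T
F  T  T  T  |     T        F              F              F        T            T                  T            F
T  F  F  F  |     T        F              F              T        F            F                  T            F
T  F  F  T  |     T        T              T              T        F            F                  F            F
T  F  T  F  |     F        F              T              T        F            F                  T            T
T  F  T  T  |     F        T              T              T        F            F                  F            F
T  T  F  F  |     T        T              T              T        F            F                  T            T
T  T  F  T  |     T        F              F              T        F            F                  F            F
T  T  T  F  |     F        T              T              T        F            F                  T            T
T  T  T  T  |     F        F              T              T        F            F                  F            F
The formula is true on 7 of the 16 rows.

7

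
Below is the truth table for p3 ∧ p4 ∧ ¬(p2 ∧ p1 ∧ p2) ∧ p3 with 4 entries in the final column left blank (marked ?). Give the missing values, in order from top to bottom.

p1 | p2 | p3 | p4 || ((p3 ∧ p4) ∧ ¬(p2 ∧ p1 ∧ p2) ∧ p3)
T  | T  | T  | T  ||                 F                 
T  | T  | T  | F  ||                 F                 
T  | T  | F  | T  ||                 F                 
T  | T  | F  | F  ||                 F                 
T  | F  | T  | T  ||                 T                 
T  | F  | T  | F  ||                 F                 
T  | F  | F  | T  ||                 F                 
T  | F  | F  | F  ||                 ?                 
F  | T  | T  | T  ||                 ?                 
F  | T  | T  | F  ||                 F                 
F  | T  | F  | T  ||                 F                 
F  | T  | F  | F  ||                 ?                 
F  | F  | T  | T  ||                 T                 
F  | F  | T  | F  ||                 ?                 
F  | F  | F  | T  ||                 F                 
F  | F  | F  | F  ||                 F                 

F, T, F, F

Row p1=T, p2=F, p3=F, p4=F: (p3 ∧ p4) = F, ¬(p2 ∧ p1 ∧ p2) = T, so ((p3 ∧ p4) ∧ ¬(p2 ∧ p1 ∧ p2) ∧ p3) = F.
Row p1=F, p2=T, p3=T, p4=T: (p3 ∧ p4) = T, ¬(p2 ∧ p1 ∧ p2) = T, so ((p3 ∧ p4) ∧ ¬(p2 ∧ p1 ∧ p2) ∧ p3) = T.
Row p1=F, p2=T, p3=F, p4=F: (p3 ∧ p4) = F, ¬(p2 ∧ p1 ∧ p2) = T, so ((p3 ∧ p4) ∧ ¬(p2 ∧ p1 ∧ p2) ∧ p3) = F.
Row p1=F, p2=F, p3=T, p4=F: (p3 ∧ p4) = F, ¬(p2 ∧ p1 ∧ p2) = T, so ((p3 ∧ p4) ∧ ¬(p2 ∧ p1 ∧ p2) ∧ p3) = F.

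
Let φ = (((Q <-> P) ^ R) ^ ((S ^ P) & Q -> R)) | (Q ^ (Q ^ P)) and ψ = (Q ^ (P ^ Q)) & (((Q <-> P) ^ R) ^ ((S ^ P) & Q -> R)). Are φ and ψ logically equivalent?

P | Q | R | S || φ | ψ
1 | 1 | 1 | 1 || 1 | 1
1 | 1 | 1 | 0 || 1 | 1
1 | 1 | 0 | 1 || 1 | 0
1 | 1 | 0 | 0 || 1 | 1
1 | 0 | 1 | 1 || 1 | 0
1 | 0 | 1 | 0 || 1 | 0
1 | 0 | 0 | 1 || 1 | 1
1 | 0 | 0 | 0 || 1 | 1
0 | 1 | 1 | 1 || 0 | 0
0 | 1 | 1 | 0 || 0 | 0
0 | 1 | 0 | 1 || 0 | 0
0 | 1 | 0 | 0 || 1 | 0
0 | 0 | 1 | 1 || 1 | 0
0 | 0 | 1 | 0 || 1 | 0
0 | 0 | 0 | 1 || 0 | 0
0 | 0 | 0 | 0 || 0 | 0
The columns differ at P=1, Q=1, R=0, S=1 (φ=1, ψ=0), so they are not equivalent.

not equivalent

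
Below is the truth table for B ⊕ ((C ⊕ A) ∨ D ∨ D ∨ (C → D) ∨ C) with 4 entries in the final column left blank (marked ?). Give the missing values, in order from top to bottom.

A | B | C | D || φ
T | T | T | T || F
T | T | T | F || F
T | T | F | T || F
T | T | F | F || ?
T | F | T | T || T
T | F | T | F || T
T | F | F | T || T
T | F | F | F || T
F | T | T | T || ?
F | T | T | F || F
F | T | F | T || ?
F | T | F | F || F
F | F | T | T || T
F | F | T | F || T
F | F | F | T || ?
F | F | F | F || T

Row A=T, B=T, C=F, D=F: ((C ⊕ A) ∨ D ∨ D ∨ (C → D) ∨ C) = T, so the formula = F.
Row A=F, B=T, C=T, D=T: ((C ⊕ A) ∨ D ∨ D ∨ (C → D) ∨ C) = T, so the formula = F.
Row A=F, B=T, C=F, D=T: ((C ⊕ A) ∨ D ∨ D ∨ (C → D) ∨ C) = T, so the formula = F.
Row A=F, B=F, C=F, D=T: ((C ⊕ A) ∨ D ∨ D ∨ (C → D) ∨ C) = T, so the formula = T.

F, F, F, T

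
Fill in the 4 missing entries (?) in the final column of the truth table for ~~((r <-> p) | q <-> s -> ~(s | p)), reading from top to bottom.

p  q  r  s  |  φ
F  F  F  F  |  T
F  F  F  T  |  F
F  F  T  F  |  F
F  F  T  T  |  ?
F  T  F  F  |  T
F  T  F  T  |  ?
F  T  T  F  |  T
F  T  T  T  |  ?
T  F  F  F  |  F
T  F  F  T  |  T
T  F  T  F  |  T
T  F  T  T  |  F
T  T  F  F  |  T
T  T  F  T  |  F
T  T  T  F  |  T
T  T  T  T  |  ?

T, F, F, F

Row p=F, q=F, r=T, s=T: ((r <-> p) | q <-> s -> ~(s | p)) = T, ~((r <-> p) | q <-> s -> ~(s | p)) = F, so the formula = T.
Row p=F, q=T, r=F, s=T: ((r <-> p) | q <-> s -> ~(s | p)) = F, ~((r <-> p) | q <-> s -> ~(s | p)) = T, so the formula = F.
Row p=F, q=T, r=T, s=T: ((r <-> p) | q <-> s -> ~(s | p)) = F, ~((r <-> p) | q <-> s -> ~(s | p)) = T, so the formula = F.
Row p=T, q=T, r=T, s=T: ((r <-> p) | q <-> s -> ~(s | p)) = F, ~((r <-> p) | q <-> s -> ~(s | p)) = T, so the formula = F.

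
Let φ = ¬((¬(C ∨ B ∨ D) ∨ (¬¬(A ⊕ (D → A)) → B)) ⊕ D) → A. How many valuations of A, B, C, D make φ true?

A | B | C | D | (C ∨ B ∨ D) | ¬(C ∨ B ∨ D) | (D → A) | (A ⊕ (D → A)) | ¬(A ⊕ (D → A)) | ¬¬(A ⊕ (D → A)) | (¬¬(A ⊕ (D → A)) → B) | φ
- | - | - | - | ----------- | ------------ | ------- | ------------- | -------------- | --------------- | --------------------- | -
F | F | F | F |      F      |      T       |    T    |       T       |       F        |        T        |           F           | T
F | F | F | T |      T      |      F       |    F    |       F       |       T        |        F        |           T           | F
F | F | T | F |      T      |      F       |    T    |       T       |       F        |        T        |           F           | F
F | F | T | T |      T      |      F       |    F    |       F       |       T        |        F        |           T           | F
F | T | F | F |      T      |      F       |    T    |       T       |       F        |        T        |           T           | T
F | T | F | T |      T      |      F       |    F    |       F       |       T        |        F        |           T           | F
F | T | T | F |      T      |      F       |    T    |       T       |       F        |        T        |           T           | T
F | T | T | T |      T      |      F       |    F    |       F       |       T        |        F        |           T           | F
T | F | F | F |      F      |      T       |    T    |       F       |       T        |        F        |           T           | T
T | F | F | T |      T      |      F       |    T    |       F       |       T        |        F        |           T           | T
T | F | T | F |      T      |      F       |    T    |       F       |       T        |        F        |           T           | T
T | F | T | T |      T      |      F       |    T    |       F       |       T        |        F        |           T           | T
T | T | F | F |      T      |      F       |    T    |       F       |       T        |        F        |           T           | T
T | T | F | T |      T      |      F       |    T    |       F       |       T        |        F        |           T           | T
T | T | T | F |      T      |      F       |    T    |       F       |       T        |        F        |           T           | T
T | T | T | T |      T      |      F       |    T    |       F       |       T        |        F        |           T           | T
The formula is true on 11 of the 16 rows.

11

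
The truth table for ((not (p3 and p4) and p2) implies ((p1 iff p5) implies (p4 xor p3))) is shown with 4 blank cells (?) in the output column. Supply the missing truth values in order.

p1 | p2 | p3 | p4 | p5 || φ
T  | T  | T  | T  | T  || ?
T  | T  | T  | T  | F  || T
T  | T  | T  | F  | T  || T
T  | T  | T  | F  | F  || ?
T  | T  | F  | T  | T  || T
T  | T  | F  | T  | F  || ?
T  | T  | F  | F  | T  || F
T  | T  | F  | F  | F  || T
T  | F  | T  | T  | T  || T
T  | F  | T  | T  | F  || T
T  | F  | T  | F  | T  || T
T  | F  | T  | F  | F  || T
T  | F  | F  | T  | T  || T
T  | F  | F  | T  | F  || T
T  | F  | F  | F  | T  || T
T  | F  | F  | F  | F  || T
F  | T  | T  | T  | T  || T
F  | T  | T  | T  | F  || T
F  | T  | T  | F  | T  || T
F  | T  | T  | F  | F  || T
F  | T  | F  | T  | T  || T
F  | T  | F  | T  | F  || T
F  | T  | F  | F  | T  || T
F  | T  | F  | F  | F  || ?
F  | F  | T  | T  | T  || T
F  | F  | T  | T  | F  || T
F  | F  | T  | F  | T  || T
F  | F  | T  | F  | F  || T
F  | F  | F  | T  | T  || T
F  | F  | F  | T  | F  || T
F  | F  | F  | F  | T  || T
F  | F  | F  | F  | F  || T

T, T, T, F

Row p1=T, p2=T, p3=T, p4=T, p5=T: (not (p3 and p4) and p2) = F, ((p1 iff p5) implies (p4 xor p3)) = F, so the formula = T.
Row p1=T, p2=T, p3=T, p4=F, p5=F: (not (p3 and p4) and p2) = T, ((p1 iff p5) implies (p4 xor p3)) = T, so the formula = T.
Row p1=T, p2=T, p3=F, p4=T, p5=F: (not (p3 and p4) and p2) = T, ((p1 iff p5) implies (p4 xor p3)) = T, so the formula = T.
Row p1=F, p2=T, p3=F, p4=F, p5=F: (not (p3 and p4) and p2) = T, ((p1 iff p5) implies (p4 xor p3)) = F, so the formula = F.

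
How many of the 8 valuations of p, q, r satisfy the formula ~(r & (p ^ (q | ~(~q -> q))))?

p  q  r     ~(r & (p ^ (q | ~(~q -> q))))
F  F  F                   T              
F  F  T                   F              
F  T  F                   T              
F  T  T                   F              
T  F  F                   T              
T  F  T                   T              
T  T  F                   T              
T  T  T                   T              
The formula is true on 6 of the 8 rows.

6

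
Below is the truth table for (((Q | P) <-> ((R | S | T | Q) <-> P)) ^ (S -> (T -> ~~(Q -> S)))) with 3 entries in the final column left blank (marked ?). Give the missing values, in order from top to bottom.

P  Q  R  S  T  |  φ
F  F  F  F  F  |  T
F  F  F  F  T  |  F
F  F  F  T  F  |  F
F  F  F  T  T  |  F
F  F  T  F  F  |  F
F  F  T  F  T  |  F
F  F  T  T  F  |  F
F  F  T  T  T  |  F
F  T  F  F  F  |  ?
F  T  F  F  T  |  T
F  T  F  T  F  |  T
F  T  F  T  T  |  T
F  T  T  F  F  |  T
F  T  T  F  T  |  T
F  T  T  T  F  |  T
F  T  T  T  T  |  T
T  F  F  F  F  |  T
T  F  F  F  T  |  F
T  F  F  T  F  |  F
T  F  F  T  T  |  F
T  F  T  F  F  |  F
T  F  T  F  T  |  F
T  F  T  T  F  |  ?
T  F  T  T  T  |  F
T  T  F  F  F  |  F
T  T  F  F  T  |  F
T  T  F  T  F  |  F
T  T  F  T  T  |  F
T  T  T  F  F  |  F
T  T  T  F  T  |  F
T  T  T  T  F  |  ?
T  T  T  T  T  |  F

Row P=F, Q=T, R=F, S=F, T=F: ((Q | P) <-> ((R | S | T | Q) <-> P)) = F, (S -> (T -> ~~(Q -> S))) = T, so the formula = T.
Row P=T, Q=F, R=T, S=T, T=F: ((Q | P) <-> ((R | S | T | Q) <-> P)) = T, (S -> (T -> ~~(Q -> S))) = T, so the formula = F.
Row P=T, Q=T, R=T, S=T, T=F: ((Q | P) <-> ((R | S | T | Q) <-> P)) = T, (S -> (T -> ~~(Q -> S))) = T, so the formula = F.

T, F, F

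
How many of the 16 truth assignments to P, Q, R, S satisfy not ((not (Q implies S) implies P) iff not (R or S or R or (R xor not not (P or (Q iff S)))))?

  P      Q      R      S    |  (Q implies S)  not (Q implies S)  (Q iff S)  (P or (Q iff S))  not (P or (Q iff S))  not not (P or (Q iff S))    φ  
 True   True   True   True  |       True            False           True          True               False                    True             True
 True   True   True  False  |      False             True          False          True               False                    True             True
 True   True  False   True  |       True            False           True          True               False                    True             True
 True   True  False  False  |      False             True          False          True               False                    True             True
 True  False   True   True  |       True            False          False          True               False                    True             True
 True  False   True  False  |       True            False           True          True               False                    True             True
 True  False  False   True  |       True            False          False          True               False                    True             True
 True  False  False  False  |       True            False           True          True               False                    True             True
False   True   True   True  |       True            False           True          True               False                    True             True
False   True   True  False  |      False             True          False         False                True                   False            False
False   True  False   True  |       True            False           True          True               False                    True             True
False   True  False  False  |      False             True          False         False                True                   False             True
False  False   True   True  |       True            False          False         False                True                   False             True
False  False   True  False  |       True            False           True          True               False                    True             True
False  False  False   True  |       True            False          False         False                True                   False             True
False  False  False  False  |       True            False           True          True               False                    True             True
The formula is true on 15 of the 16 rows.

15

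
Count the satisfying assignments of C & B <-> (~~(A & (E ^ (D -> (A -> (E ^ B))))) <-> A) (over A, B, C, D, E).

14

A | B | C | D | E | φ
- | - | - | - | - | -
0 | 0 | 0 | 0 | 0 | 0
0 | 0 | 0 | 0 | 1 | 0
0 | 0 | 0 | 1 | 0 | 0
0 | 0 | 0 | 1 | 1 | 0
0 | 0 | 1 | 0 | 0 | 0
0 | 0 | 1 | 0 | 1 | 0
0 | 0 | 1 | 1 | 0 | 0
0 | 0 | 1 | 1 | 1 | 0
0 | 1 | 0 | 0 | 0 | 0
0 | 1 | 0 | 0 | 1 | 0
0 | 1 | 0 | 1 | 0 | 0
0 | 1 | 0 | 1 | 1 | 0
0 | 1 | 1 | 0 | 0 | 1
0 | 1 | 1 | 0 | 1 | 1
0 | 1 | 1 | 1 | 0 | 1
0 | 1 | 1 | 1 | 1 | 1
1 | 0 | 0 | 0 | 0 | 0
1 | 0 | 0 | 0 | 1 | 1
1 | 0 | 0 | 1 | 0 | 1
1 | 0 | 0 | 1 | 1 | 1
1 | 0 | 1 | 0 | 0 | 0
1 | 0 | 1 | 0 | 1 | 1
1 | 0 | 1 | 1 | 0 | 1
1 | 0 | 1 | 1 | 1 | 1
1 | 1 | 0 | 0 | 0 | 0
1 | 1 | 0 | 0 | 1 | 1
1 | 1 | 0 | 1 | 0 | 0
1 | 1 | 0 | 1 | 1 | 0
1 | 1 | 1 | 0 | 0 | 1
1 | 1 | 1 | 0 | 1 | 0
1 | 1 | 1 | 1 | 0 | 1
1 | 1 | 1 | 1 | 1 | 1
The formula is true on 14 of the 32 rows.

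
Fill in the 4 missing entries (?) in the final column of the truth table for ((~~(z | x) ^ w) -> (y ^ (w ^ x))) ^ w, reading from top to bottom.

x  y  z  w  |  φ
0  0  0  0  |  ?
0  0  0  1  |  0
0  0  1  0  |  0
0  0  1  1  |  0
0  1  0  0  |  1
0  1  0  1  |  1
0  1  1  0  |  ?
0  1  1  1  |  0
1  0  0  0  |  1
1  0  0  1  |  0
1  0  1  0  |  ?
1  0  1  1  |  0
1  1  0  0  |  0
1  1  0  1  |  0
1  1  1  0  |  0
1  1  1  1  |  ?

1, 1, 1, 0

Row x=0, y=0, z=0, w=0: ((~~(z | x) ^ w) -> (y ^ (w ^ x))) = 1, so the formula = 1.
Row x=0, y=1, z=1, w=0: ((~~(z | x) ^ w) -> (y ^ (w ^ x))) = 1, so the formula = 1.
Row x=1, y=0, z=1, w=0: ((~~(z | x) ^ w) -> (y ^ (w ^ x))) = 1, so the formula = 1.
Row x=1, y=1, z=1, w=1: ((~~(z | x) ^ w) -> (y ^ (w ^ x))) = 1, so the formula = 0.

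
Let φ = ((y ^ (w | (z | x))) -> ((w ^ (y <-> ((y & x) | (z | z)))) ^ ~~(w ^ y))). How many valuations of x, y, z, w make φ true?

12

  x   |   y   |   z   |   w   |   φ  
----- | ----- | ----- | ----- | -----
False | False | False | False |  True
False | False | False |  True |  True
False | False |  True | False | False
False | False |  True |  True | False
False |  True | False | False |  True
False |  True | False |  True |  True
False |  True |  True | False |  True
False |  True |  True |  True |  True
 True | False | False | False |  True
 True | False | False |  True |  True
 True | False |  True | False | False
 True | False |  True |  True | False
 True |  True | False | False |  True
 True |  True | False |  True |  True
 True |  True |  True | False |  True
 True |  True |  True |  True |  True
The formula is true on 12 of the 16 rows.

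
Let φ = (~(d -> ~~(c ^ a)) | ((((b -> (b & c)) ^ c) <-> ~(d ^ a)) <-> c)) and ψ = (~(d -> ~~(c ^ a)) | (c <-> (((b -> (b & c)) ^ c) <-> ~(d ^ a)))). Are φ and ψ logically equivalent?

a | b | c | d || φ | ψ
T | T | T | T || T | T
T | T | T | F || T | T
T | T | F | T || T | T
T | T | F | F || F | F
T | F | T | T || T | T
T | F | T | F || T | T
T | F | F | T || F | F
T | F | F | F || T | T
F | T | T | T || T | T
F | T | T | F || F | F
F | T | F | T || T | T
F | T | F | F || T | T
F | F | T | T || T | T
F | F | T | F || F | F
F | F | F | T || T | T
F | F | F | F || F | F
The columns for φ and ψ agree on every row, so they are logically equivalent.

equivalent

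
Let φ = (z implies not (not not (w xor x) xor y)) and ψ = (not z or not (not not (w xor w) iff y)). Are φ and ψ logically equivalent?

x  y  z  w  |  φ  ψ
T  T  T  T  |  F  T
T  T  T  F  |  T  T
T  T  F  T  |  T  T
T  T  F  F  |  T  T
T  F  T  T  |  T  F
T  F  T  F  |  F  F
T  F  F  T  |  T  T
T  F  F  F  |  T  T
F  T  T  T  |  T  T
F  T  T  F  |  F  T
F  T  F  T  |  T  T
F  T  F  F  |  T  T
F  F  T  T  |  F  F
F  F  T  F  |  T  F
F  F  F  T  |  T  T
F  F  F  F  |  T  T
The columns differ at x=T, y=T, z=T, w=T (φ=F, ψ=T), so they are not equivalent.

not equivalent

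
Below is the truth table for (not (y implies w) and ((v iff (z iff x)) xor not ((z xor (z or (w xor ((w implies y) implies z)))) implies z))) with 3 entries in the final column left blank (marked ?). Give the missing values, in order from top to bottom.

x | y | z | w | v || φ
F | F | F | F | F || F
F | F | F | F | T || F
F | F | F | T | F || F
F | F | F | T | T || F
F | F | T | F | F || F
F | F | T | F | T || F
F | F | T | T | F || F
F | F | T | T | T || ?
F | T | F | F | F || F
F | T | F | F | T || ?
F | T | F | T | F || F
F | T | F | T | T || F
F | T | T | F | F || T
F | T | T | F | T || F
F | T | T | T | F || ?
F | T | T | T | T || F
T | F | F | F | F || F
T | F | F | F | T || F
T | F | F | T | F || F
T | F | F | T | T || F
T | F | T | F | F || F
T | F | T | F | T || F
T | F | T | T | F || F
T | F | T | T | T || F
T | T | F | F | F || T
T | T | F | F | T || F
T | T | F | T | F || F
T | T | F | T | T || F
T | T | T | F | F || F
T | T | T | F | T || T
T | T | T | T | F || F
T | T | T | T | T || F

F, T, F

Row x=F, y=F, z=T, w=T, v=T: not (y implies w) = F, ((v iff (z iff x)) xor not ((z xor (z or (w xor ((w implies y) implies z)))) implies z)) = F, so the formula = F.
Row x=F, y=T, z=F, w=F, v=T: not (y implies w) = T, ((v iff (z iff x)) xor not ((z xor (z or (w xor ((w implies y) implies z)))) implies z)) = T, so the formula = T.
Row x=F, y=T, z=T, w=T, v=F: not (y implies w) = F, ((v iff (z iff x)) xor not ((z xor (z or (w xor ((w implies y) implies z)))) implies z)) = T, so the formula = F.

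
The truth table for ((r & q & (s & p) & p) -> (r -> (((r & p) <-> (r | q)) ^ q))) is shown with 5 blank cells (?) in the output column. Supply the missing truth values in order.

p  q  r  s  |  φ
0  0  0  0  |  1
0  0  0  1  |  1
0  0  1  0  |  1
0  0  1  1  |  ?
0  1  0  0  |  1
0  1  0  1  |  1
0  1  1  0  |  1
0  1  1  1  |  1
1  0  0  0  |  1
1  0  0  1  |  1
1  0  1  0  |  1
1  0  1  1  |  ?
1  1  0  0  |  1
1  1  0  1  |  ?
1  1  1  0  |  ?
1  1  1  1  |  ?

1, 1, 1, 1, 0

Row p=0, q=0, r=1, s=1: (r & q & (s & p) & p) = 0, (r -> (((r & p) <-> (r | q)) ^ q)) = 0, so the formula = 1.
Row p=1, q=0, r=1, s=1: (r & q & (s & p) & p) = 0, (r -> (((r & p) <-> (r | q)) ^ q)) = 1, so the formula = 1.
Row p=1, q=1, r=0, s=1: (r & q & (s & p) & p) = 0, (r -> (((r & p) <-> (r | q)) ^ q)) = 1, so the formula = 1.
Row p=1, q=1, r=1, s=0: (r & q & (s & p) & p) = 0, (r -> (((r & p) <-> (r | q)) ^ q)) = 0, so the formula = 1.
Row p=1, q=1, r=1, s=1: (r & q & (s & p) & p) = 1, (r -> (((r & p) <-> (r | q)) ^ q)) = 0, so the formula = 0.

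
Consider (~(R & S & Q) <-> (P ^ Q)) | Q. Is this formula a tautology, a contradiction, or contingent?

P  Q  R  S     ((~(R & S & Q) <-> (P ^ Q)) | Q)
T  T  T  T                    T                
T  T  T  F                    T                
T  T  F  T                    T                
T  T  F  F                    T                
T  F  T  T                    T                
T  F  T  F                    T                
T  F  F  T                    T                
T  F  F  F                    T                
F  T  T  T                    T                
F  T  T  F                    T                
F  T  F  T                    T                
F  T  F  F                    T                
F  F  T  T                    F                
F  F  T  F                    F                
F  F  F  T                    F                
F  F  F  F                    F                
12 of 16 rows are T, so the formula is contingent.

contingent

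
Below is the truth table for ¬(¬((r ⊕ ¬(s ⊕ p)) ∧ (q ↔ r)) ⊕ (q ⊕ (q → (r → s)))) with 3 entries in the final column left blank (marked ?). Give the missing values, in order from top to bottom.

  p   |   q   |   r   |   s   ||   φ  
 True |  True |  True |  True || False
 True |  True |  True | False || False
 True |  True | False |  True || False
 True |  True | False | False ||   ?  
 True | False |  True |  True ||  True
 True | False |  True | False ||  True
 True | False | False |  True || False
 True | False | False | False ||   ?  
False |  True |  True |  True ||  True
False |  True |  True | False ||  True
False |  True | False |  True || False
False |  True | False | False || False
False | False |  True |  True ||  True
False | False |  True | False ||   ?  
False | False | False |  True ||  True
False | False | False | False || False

False, True, True

Row p=True, q=True, r=False, s=False: ¬((r ⊕ ¬(s ⊕ p)) ∧ (q ↔ r)) = True, (q ⊕ (q → (r → s))) = False, (¬((r ⊕ ¬(s ⊕ p)) ∧ (q ↔ r)) ⊕ (q ⊕ (q → (r → s)))) = True, so the formula = False.
Row p=True, q=False, r=False, s=False: ¬((r ⊕ ¬(s ⊕ p)) ∧ (q ↔ r)) = True, (q ⊕ (q → (r → s))) = True, (¬((r ⊕ ¬(s ⊕ p)) ∧ (q ↔ r)) ⊕ (q ⊕ (q → (r → s)))) = False, so the formula = True.
Row p=False, q=False, r=True, s=False: ¬((r ⊕ ¬(s ⊕ p)) ∧ (q ↔ r)) = True, (q ⊕ (q → (r → s))) = True, (¬((r ⊕ ¬(s ⊕ p)) ∧ (q ↔ r)) ⊕ (q ⊕ (q → (r → s)))) = False, so the formula = True.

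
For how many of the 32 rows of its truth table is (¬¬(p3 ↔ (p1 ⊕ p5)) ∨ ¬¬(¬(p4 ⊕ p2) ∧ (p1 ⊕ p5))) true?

20

p1 | p2 | p3 | p4 | p5 | φ
-- | -- | -- | -- | -- | -
0  | 0  | 0  | 0  | 0  | 1
0  | 0  | 0  | 0  | 1  | 1
0  | 0  | 0  | 1  | 0  | 1
0  | 0  | 0  | 1  | 1  | 0
0  | 0  | 1  | 0  | 0  | 0
0  | 0  | 1  | 0  | 1  | 1
0  | 0  | 1  | 1  | 0  | 0
0  | 0  | 1  | 1  | 1  | 1
0  | 1  | 0  | 0  | 0  | 1
0  | 1  | 0  | 0  | 1  | 0
0  | 1  | 0  | 1  | 0  | 1
0  | 1  | 0  | 1  | 1  | 1
0  | 1  | 1  | 0  | 0  | 0
0  | 1  | 1  | 0  | 1  | 1
0  | 1  | 1  | 1  | 0  | 0
0  | 1  | 1  | 1  | 1  | 1
1  | 0  | 0  | 0  | 0  | 1
1  | 0  | 0  | 0  | 1  | 1
1  | 0  | 0  | 1  | 0  | 0
1  | 0  | 0  | 1  | 1  | 1
1  | 0  | 1  | 0  | 0  | 1
1  | 0  | 1  | 0  | 1  | 0
1  | 0  | 1  | 1  | 0  | 1
1  | 0  | 1  | 1  | 1  | 0
1  | 1  | 0  | 0  | 0  | 0
1  | 1  | 0  | 0  | 1  | 1
1  | 1  | 0  | 1  | 0  | 1
1  | 1  | 0  | 1  | 1  | 1
1  | 1  | 1  | 0  | 0  | 1
1  | 1  | 1  | 0  | 1  | 0
1  | 1  | 1  | 1  | 0  | 1
1  | 1  | 1  | 1  | 1  | 0
The formula is true on 20 of the 32 rows.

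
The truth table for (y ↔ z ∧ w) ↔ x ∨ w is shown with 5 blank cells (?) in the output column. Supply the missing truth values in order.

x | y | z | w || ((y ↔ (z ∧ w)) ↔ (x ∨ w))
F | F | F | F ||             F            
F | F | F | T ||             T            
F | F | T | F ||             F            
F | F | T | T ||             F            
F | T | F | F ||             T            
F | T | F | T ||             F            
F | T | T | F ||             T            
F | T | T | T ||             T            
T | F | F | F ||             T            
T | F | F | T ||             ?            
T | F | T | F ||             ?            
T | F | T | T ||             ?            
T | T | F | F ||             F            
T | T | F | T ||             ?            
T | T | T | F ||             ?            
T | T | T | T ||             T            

T, T, F, F, F

Row x=T, y=F, z=F, w=T: (y ↔ z ∧ w) = T, (x ∨ w) = T, so ((y ↔ (z ∧ w)) ↔ (x ∨ w)) = T.
Row x=T, y=F, z=T, w=F: (y ↔ z ∧ w) = T, (x ∨ w) = T, so ((y ↔ (z ∧ w)) ↔ (x ∨ w)) = T.
Row x=T, y=F, z=T, w=T: (y ↔ z ∧ w) = F, (x ∨ w) = T, so ((y ↔ (z ∧ w)) ↔ (x ∨ w)) = F.
Row x=T, y=T, z=F, w=T: (y ↔ z ∧ w) = F, (x ∨ w) = T, so ((y ↔ (z ∧ w)) ↔ (x ∨ w)) = F.
Row x=T, y=T, z=T, w=F: (y ↔ z ∧ w) = F, (x ∨ w) = T, so ((y ↔ (z ∧ w)) ↔ (x ∨ w)) = F.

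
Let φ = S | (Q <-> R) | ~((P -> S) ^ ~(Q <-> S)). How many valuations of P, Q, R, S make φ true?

P  Q  R  S  |  φ
0  0  0  0  |  1
0  0  0  1  |  1
0  0  1  0  |  0
0  0  1  1  |  1
0  1  0  0  |  1
0  1  0  1  |  1
0  1  1  0  |  1
0  1  1  1  |  1
1  0  0  0  |  1
1  0  0  1  |  1
1  0  1  0  |  1
1  0  1  1  |  1
1  1  0  0  |  0
1  1  0  1  |  1
1  1  1  0  |  1
1  1  1  1  |  1
The formula is true on 14 of the 16 rows.

14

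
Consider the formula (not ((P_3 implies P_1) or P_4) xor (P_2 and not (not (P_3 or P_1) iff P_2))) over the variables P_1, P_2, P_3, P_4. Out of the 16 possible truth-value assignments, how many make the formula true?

P_1 | P_2 | P_3 | P_4 || (P_3 implies P_1) | ((P_3 implies P_1) or P_4) | (P_3 or P_1) | not (P_3 or P_1) | (not (P_3 or P_1) iff P_2) | φ
 1  |  1  |  1  |  1  ||         1         |             1              |      1       |        0         |             0              | 1
 1  |  1  |  1  |  0  ||         1         |             1              |      1       |        0         |             0              | 1
 1  |  1  |  0  |  1  ||         1         |             1              |      1       |        0         |             0              | 1
 1  |  1  |  0  |  0  ||         1         |             1              |      1       |        0         |             0              | 1
 1  |  0  |  1  |  1  ||         1         |             1              |      1       |        0         |             1              | 0
 1  |  0  |  1  |  0  ||         1         |             1              |      1       |        0         |             1              | 0
 1  |  0  |  0  |  1  ||         1         |             1              |      1       |        0         |             1              | 0
 1  |  0  |  0  |  0  ||         1         |             1              |      1       |        0         |             1              | 0
 0  |  1  |  1  |  1  ||         0         |             1              |      1       |        0         |             0              | 1
 0  |  1  |  1  |  0  ||         0         |             0              |      1       |        0         |             0              | 0
 0  |  1  |  0  |  1  ||         1         |             1              |      0       |        1         |             1              | 0
 0  |  1  |  0  |  0  ||         1         |             1              |      0       |        1         |             1              | 0
 0  |  0  |  1  |  1  ||         0         |             1              |      1       |        0         |             1              | 0
 0  |  0  |  1  |  0  ||         0         |             0              |      1       |        0         |             1              | 1
 0  |  0  |  0  |  1  ||         1         |             1              |      0       |        1         |             0              | 0
 0  |  0  |  0  |  0  ||         1         |             1              |      0       |        1         |             0              | 0
The formula is true on 6 of the 16 rows.

6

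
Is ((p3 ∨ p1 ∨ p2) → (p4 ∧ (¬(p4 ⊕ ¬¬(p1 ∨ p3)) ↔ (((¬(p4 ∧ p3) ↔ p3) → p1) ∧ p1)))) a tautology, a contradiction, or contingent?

contingent

p1 | p2 | p3 | p4 | (p3 ∨ p1 ∨ p2) | (p1 ∨ p3) | ¬(p1 ∨ p3) | ¬¬(p1 ∨ p3) | (p4 ⊕ ¬¬(p1 ∨ p3)) | ¬(p4 ⊕ ¬¬(p1 ∨ p3)) | (p4 ∧ p3) | ¬(p4 ∧ p3) | (¬(p4 ∧ p3) ↔ p3) | ((¬(p4 ∧ p3) ↔ p3) → p1) | φ
-- | -- | -- | -- | -------------- | --------- | ---------- | ----------- | ------------------ | ------------------- | --------- | ---------- | ----------------- | ------------------------ | -
T  | T  | T  | T  |       T        |     T     |     F      |      T      |         F          |          T          |     T     |     F      |         F         |            T             | T
T  | T  | T  | F  |       T        |     T     |     F      |      T      |         T          |          F          |     F     |     T      |         T         |            T             | F
T  | T  | F  | T  |       T        |     T     |     F      |      T      |         F          |          T          |     F     |     T      |         F         |            T             | T
T  | T  | F  | F  |       T        |     T     |     F      |      T      |         T          |          F          |     F     |     T      |         F         |            T             | F
T  | F  | T  | T  |       T        |     T     |     F      |      T      |         F          |          T          |     T     |     F      |         F         |            T             | T
T  | F  | T  | F  |       T        |     T     |     F      |      T      |         T          |          F          |     F     |     T      |         T         |            T             | F
T  | F  | F  | T  |       T        |     T     |     F      |      T      |         F          |          T          |     F     |     T      |         F         |            T             | T
T  | F  | F  | F  |       T        |     T     |     F      |      T      |         T          |          F          |     F     |     T      |         F         |            T             | F
F  | T  | T  | T  |       T        |     T     |     F      |      T      |         F          |          T          |     T     |     F      |         F         |            T             | F
F  | T  | T  | F  |       T        |     T     |     F      |      T      |         T          |          F          |     F     |     T      |         T         |            F             | F
F  | T  | F  | T  |       T        |     F     |     T      |      F      |         T          |          F          |     F     |     T      |         F         |            T             | T
F  | T  | F  | F  |       T        |     F     |     T      |      F      |         F          |          T          |     F     |     T      |         F         |            T             | F
F  | F  | T  | T  |       T        |     T     |     F      |      T      |         F          |          T          |     T     |     F      |         F         |            T             | F
F  | F  | T  | F  |       T        |     T     |     F      |      T      |         T          |          F          |     F     |     T      |         T         |            F             | F
F  | F  | F  | T  |       F        |     F     |     T      |      F      |         T          |          F          |     F     |     T      |         F         |            T             | T
F  | F  | F  | F  |       F        |     F     |     T      |      F      |         F          |          T          |     F     |     T      |         F         |            T             | T
7 of 16 rows are T, so the formula is contingent.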